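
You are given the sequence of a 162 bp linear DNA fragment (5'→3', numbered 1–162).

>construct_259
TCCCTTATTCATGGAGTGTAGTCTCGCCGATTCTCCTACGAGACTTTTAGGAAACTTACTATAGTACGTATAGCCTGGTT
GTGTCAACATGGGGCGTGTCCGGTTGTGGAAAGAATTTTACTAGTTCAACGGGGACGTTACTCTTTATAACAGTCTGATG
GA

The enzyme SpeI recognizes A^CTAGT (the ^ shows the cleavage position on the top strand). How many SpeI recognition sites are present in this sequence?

ACTAGT occurs starting at position 120.
SpeI cuts at 1 site.

1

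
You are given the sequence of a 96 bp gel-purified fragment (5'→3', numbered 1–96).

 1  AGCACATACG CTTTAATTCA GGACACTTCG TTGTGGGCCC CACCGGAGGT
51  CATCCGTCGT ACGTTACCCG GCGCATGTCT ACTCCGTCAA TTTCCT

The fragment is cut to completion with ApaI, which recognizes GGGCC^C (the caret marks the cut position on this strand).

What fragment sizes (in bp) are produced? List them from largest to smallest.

57, 39 bp

The ApaI site (GGGCCC) starts at position 35.
ApaI cuts after base 5 of each site (before the last base), so after position 39.
Linear molecule, 1 cut → 2 fragments:
  1–39 → 39 bp
  40–96 → 57 bp
Sorted largest to smallest: 57, 39 bp.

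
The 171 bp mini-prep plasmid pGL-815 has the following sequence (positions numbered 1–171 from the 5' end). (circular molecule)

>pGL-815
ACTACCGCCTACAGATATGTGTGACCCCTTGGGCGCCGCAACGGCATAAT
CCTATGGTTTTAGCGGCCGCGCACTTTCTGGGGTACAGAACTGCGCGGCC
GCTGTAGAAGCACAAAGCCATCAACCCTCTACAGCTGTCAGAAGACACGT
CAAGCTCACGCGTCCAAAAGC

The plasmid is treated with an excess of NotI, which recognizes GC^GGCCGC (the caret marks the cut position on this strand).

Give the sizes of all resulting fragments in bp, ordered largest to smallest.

139, 32 bp

NotI sites (GCGGCCGC) start at positions 63, 95.
NotI cuts after base 2 of each site, so after positions 64, 96.
Circular molecule, 2 cuts → 2 fragments:
  65–96 → 32 bp
  97–171 then 1–64 → 75 + 64 = 139 bp
Sorted largest to smallest: 139, 32 bp.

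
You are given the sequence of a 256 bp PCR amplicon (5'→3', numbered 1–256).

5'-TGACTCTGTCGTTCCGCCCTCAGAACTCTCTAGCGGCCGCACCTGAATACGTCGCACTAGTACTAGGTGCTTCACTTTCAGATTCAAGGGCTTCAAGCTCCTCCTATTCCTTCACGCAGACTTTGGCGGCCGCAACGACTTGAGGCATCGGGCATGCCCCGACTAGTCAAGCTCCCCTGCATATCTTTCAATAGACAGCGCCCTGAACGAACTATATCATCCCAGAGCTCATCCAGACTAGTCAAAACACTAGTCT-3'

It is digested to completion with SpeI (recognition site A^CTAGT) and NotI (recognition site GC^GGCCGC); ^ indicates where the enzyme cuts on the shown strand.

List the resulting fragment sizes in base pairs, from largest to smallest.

75, 71, 35, 34, 22, 12, 7 bp

SpeI sites (ACTAGT) start at positions 56, 162, 237, 249.
SpeI cuts after the first base of each site, so after positions 56, 162, 237, 249.
NotI sites (GCGGCCGC) start at positions 33, 126.
NotI cuts after base 2 of each site, so after positions 34, 127.
Combined cut positions: 34, 56, 127, 162, 237, 249.
Linear molecule, 6 cuts → 7 fragments:
  1–34 → 34 bp
  35–56 → 22 bp
  57–127 → 71 bp
  128–162 → 35 bp
  163–237 → 75 bp
  238–249 → 12 bp
  250–256 → 7 bp
Sorted largest to smallest: 75, 71, 35, 34, 22, 12, 7 bp.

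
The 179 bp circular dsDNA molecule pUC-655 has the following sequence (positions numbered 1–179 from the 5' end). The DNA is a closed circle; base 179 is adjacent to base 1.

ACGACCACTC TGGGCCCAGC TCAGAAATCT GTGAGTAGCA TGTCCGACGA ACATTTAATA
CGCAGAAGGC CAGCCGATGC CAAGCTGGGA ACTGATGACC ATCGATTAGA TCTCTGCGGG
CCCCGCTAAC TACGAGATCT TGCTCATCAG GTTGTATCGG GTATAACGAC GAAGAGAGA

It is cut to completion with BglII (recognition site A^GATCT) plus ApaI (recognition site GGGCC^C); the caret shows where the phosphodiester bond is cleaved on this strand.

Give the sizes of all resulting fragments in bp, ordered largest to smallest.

92, 60, 14, 13 bp

BglII sites (AGATCT) start at positions 108, 135.
BglII cuts after the first base of each site, so after positions 108, 135.
ApaI sites (GGGCCC) start at positions 12, 118.
ApaI cuts after base 5 of each site (before the last base), so after positions 16, 122.
Combined cut positions: 16, 108, 122, 135.
Circular molecule, 4 cuts → 4 fragments:
  17–108 → 92 bp
  109–122 → 14 bp
  123–135 → 13 bp
  136–179 then 1–16 → 44 + 16 = 60 bp
Sorted largest to smallest: 92, 60, 14, 13 bp.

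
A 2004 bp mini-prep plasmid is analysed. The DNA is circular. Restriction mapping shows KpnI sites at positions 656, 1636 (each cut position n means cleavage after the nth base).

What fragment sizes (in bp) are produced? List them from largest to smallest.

Circular molecule, 2 cuts → 2 fragments:
  1636 − 656 = 980 bp
  wrap: 2004 − 1636 + 656 = 1024 bp
Sorted largest to smallest: 1024, 980 bp.

1024, 980 bp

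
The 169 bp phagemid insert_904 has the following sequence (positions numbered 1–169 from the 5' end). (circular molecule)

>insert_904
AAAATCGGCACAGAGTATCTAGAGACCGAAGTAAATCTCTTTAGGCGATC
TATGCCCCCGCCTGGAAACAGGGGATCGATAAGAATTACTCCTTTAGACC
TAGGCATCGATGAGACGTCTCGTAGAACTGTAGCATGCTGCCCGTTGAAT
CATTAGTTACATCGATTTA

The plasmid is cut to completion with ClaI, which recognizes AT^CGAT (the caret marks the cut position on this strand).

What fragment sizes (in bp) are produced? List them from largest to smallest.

ClaI sites (ATCGAT) start at positions 75, 106, 161.
ClaI cuts after base 2 of each site, so after positions 76, 107, 162.
Circular molecule, 3 cuts → 3 fragments:
  77–107 → 31 bp
  108–162 → 55 bp
  163–169 then 1–76 → 7 + 76 = 83 bp
Sorted largest to smallest: 83, 55, 31 bp.

83, 55, 31 bp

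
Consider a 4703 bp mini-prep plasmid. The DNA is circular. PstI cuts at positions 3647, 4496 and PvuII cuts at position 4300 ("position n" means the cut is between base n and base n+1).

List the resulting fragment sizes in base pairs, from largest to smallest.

3854, 653, 196 bp

Combined cut positions (sorted): 3647, 4300, 4496.
Circular molecule, 3 cuts → 3 fragments:
  4300 − 3647 = 653 bp
  4496 − 4300 = 196 bp
  wrap: 4703 − 4496 + 3647 = 3854 bp
Sorted largest to smallest: 3854, 653, 196 bp.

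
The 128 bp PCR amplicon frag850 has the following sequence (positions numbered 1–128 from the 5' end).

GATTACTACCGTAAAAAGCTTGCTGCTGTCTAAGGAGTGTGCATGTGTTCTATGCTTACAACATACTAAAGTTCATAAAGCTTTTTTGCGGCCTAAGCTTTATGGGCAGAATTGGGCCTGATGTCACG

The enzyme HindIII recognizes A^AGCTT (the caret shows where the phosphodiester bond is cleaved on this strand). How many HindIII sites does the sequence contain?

AAGCTT occurs starting at positions 16, 78, 95.
HindIII cuts at 3 sites.

3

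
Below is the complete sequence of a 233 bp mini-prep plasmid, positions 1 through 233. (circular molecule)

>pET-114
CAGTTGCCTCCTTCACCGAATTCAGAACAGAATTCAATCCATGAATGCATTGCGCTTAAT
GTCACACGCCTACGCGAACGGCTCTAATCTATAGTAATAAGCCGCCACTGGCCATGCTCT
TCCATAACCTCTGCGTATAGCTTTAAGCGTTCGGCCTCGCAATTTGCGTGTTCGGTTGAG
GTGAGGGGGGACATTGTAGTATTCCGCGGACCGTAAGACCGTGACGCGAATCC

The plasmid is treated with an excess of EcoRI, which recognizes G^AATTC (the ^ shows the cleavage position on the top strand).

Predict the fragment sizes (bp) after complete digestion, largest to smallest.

221, 12 bp

EcoRI sites (GAATTC) start at positions 18, 30.
EcoRI cuts after the first base of each site, so after positions 18, 30.
Circular molecule, 2 cuts → 2 fragments:
  19–30 → 12 bp
  31–233 then 1–18 → 203 + 18 = 221 bp
Sorted largest to smallest: 221, 12 bp.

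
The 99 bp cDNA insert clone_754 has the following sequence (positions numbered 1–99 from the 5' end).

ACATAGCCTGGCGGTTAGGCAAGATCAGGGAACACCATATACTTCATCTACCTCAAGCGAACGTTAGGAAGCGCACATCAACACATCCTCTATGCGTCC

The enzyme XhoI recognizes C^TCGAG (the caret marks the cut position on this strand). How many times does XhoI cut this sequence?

No occurrence of CTCGAG is present in the sequence.
XhoI does not cut: 0 sites.

0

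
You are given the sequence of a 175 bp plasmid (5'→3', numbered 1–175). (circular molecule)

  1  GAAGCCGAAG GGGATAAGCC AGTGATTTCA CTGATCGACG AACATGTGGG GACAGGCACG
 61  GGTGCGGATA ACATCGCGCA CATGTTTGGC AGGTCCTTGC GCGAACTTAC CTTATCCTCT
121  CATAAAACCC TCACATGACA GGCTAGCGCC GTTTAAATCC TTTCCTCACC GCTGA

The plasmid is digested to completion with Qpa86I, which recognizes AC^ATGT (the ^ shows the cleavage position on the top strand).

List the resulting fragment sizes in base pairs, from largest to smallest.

Qpa86I sites (ACATGT) start at positions 42, 80.
Qpa86I cuts after base 2 of each site, so after positions 43, 81.
Circular molecule, 2 cuts → 2 fragments:
  44–81 → 38 bp
  82–175 then 1–43 → 94 + 43 = 137 bp
Sorted largest to smallest: 137, 38 bp.

137, 38 bp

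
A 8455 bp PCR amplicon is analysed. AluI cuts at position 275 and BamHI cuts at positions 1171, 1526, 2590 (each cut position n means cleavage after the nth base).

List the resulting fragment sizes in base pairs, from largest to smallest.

Combined cut positions (sorted): 275, 1171, 1526, 2590.
Linear molecule, 4 cuts → 5 fragments:
  275 − 0 = 275 bp
  1171 − 275 = 896 bp
  1526 − 1171 = 355 bp
  2590 − 1526 = 1064 bp
  8455 − 2590 = 5865 bp
Sorted largest to smallest: 5865, 1064, 896, 355, 275 bp.

5865, 1064, 896, 355, 275 bp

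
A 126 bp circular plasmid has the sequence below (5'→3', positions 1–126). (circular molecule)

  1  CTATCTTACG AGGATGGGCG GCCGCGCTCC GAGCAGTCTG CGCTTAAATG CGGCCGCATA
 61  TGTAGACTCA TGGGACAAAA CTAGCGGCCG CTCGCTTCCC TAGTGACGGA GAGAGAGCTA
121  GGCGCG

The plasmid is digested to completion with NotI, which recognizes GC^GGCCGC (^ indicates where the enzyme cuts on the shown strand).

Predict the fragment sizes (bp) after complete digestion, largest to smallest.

NotI sites (GCGGCCGC) start at positions 18, 50, 84.
NotI cuts after base 2 of each site, so after positions 19, 51, 85.
Circular molecule, 3 cuts → 3 fragments:
  20–51 → 32 bp
  52–85 → 34 bp
  86–126 then 1–19 → 41 + 19 = 60 bp
Sorted largest to smallest: 60, 34, 32 bp.

60, 34, 32 bp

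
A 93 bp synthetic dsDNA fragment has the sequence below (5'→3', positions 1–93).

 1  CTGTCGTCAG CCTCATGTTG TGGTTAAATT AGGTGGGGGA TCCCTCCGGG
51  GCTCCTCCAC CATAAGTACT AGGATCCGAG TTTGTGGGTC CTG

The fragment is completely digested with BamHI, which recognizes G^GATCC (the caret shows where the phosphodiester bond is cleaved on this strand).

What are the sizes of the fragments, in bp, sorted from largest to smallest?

38, 34, 21 bp

BamHI sites (GGATCC) start at positions 38, 72.
BamHI cuts after the first base of each site, so after positions 38, 72.
Linear molecule, 2 cuts → 3 fragments:
  1–38 → 38 bp
  39–72 → 34 bp
  73–93 → 21 bp
Sorted largest to smallest: 38, 34, 21 bp.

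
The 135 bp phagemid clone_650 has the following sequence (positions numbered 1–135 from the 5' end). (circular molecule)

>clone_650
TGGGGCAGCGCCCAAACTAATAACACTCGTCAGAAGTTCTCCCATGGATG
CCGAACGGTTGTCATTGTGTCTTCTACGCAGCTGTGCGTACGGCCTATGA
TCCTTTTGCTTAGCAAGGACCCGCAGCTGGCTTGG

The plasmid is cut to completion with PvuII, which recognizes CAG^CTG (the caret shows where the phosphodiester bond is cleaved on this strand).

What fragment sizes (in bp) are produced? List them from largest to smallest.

90, 45 bp

PvuII sites (CAGCTG) start at positions 79, 124.
PvuII cuts after base 3 of each site, so after positions 81, 126.
Circular molecule, 2 cuts → 2 fragments:
  82–126 → 45 bp
  127–135 then 1–81 → 9 + 81 = 90 bp
Sorted largest to smallest: 90, 45 bp.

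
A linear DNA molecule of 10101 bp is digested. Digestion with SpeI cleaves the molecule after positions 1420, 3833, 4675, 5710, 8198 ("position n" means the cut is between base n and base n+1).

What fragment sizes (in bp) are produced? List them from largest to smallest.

Linear molecule, 5 cuts → 6 fragments:
  1420 − 0 = 1420 bp
  3833 − 1420 = 2413 bp
  4675 − 3833 = 842 bp
  5710 − 4675 = 1035 bp
  8198 − 5710 = 2488 bp
  10101 − 8198 = 1903 bp
Sorted largest to smallest: 2488, 2413, 1903, 1420, 1035, 842 bp.

2488, 2413, 1903, 1420, 1035, 842 bp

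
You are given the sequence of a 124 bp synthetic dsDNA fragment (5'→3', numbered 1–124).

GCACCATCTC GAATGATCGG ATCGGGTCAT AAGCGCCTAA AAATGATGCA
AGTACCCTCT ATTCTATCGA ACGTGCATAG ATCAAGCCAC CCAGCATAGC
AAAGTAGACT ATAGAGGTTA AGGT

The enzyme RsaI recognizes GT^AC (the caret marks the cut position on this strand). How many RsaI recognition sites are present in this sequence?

1

GTAC occurs starting at position 52.
RsaI cuts at 1 site.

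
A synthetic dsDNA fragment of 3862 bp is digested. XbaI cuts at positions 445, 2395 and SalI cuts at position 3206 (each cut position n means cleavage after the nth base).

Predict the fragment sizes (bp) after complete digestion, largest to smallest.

1950, 811, 656, 445 bp

Combined cut positions (sorted): 445, 2395, 3206.
Linear molecule, 3 cuts → 4 fragments:
  445 − 0 = 445 bp
  2395 − 445 = 1950 bp
  3206 − 2395 = 811 bp
  3862 − 3206 = 656 bp
Sorted largest to smallest: 1950, 811, 656, 445 bp.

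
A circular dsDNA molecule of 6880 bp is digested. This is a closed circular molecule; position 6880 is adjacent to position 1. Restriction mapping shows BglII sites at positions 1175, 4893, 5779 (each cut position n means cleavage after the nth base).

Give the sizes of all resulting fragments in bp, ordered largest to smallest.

Circular molecule, 3 cuts → 3 fragments:
  4893 − 1175 = 3718 bp
  5779 − 4893 = 886 bp
  wrap: 6880 − 5779 + 1175 = 2276 bp
Sorted largest to smallest: 3718, 2276, 886 bp.

3718, 2276, 886 bp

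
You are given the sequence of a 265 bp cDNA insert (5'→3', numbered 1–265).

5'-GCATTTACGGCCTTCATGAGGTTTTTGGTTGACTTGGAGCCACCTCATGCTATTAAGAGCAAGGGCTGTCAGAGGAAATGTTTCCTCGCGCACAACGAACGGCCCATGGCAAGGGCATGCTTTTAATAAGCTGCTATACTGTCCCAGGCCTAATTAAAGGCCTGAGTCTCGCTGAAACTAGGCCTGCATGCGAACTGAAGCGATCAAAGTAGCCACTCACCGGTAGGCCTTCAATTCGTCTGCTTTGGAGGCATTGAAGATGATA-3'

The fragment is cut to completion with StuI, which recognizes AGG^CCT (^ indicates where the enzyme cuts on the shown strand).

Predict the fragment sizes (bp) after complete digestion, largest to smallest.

StuI sites (AGGCCT) start at positions 146, 158, 180, 225.
StuI cuts after base 3 of each site, so after positions 148, 160, 182, 227.
Linear molecule, 4 cuts → 5 fragments:
  1–148 → 148 bp
  149–160 → 12 bp
  161–182 → 22 bp
  183–227 → 45 bp
  228–265 → 38 bp
Sorted largest to smallest: 148, 45, 38, 22, 12 bp.

148, 45, 38, 22, 12 bp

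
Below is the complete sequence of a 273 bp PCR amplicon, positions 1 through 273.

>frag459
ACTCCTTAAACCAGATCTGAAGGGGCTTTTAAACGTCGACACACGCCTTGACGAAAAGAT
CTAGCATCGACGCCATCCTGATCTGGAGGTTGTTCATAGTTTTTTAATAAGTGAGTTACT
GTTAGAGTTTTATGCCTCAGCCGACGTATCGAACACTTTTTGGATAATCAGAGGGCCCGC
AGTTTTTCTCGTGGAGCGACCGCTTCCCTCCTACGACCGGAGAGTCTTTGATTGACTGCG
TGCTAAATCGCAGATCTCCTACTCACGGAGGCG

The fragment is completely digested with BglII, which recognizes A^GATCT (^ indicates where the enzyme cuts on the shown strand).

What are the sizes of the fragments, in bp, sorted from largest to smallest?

195, 44, 21, 13 bp

BglII sites (AGATCT) start at positions 13, 57, 252.
BglII cuts after the first base of each site, so after positions 13, 57, 252.
Linear molecule, 3 cuts → 4 fragments:
  1–13 → 13 bp
  14–57 → 44 bp
  58–252 → 195 bp
  253–273 → 21 bp
Sorted largest to smallest: 195, 44, 21, 13 bp.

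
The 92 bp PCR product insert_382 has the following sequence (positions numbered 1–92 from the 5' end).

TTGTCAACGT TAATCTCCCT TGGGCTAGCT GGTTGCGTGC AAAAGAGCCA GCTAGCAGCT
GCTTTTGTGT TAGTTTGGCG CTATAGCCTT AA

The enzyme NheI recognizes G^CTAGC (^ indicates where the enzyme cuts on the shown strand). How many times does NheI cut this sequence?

2

GCTAGC occurs starting at positions 24, 51.
NheI cuts at 2 sites.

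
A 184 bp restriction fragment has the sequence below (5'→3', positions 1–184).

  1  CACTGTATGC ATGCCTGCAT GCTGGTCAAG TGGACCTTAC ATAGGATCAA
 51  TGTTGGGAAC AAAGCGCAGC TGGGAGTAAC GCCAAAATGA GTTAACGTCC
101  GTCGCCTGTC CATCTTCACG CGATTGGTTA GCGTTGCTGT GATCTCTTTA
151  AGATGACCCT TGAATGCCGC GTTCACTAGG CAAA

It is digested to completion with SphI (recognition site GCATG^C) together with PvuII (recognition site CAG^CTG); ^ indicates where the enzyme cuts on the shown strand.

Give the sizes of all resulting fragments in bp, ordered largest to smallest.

115, 48, 13, 8 bp

SphI sites (GCATGC) start at positions 9, 17.
SphI cuts after base 5 of each site (before the last base), so after positions 13, 21.
The PvuII site (CAGCTG) starts at position 67.
PvuII cuts after base 3 of each site, so after position 69.
Combined cut positions: 13, 21, 69.
Linear molecule, 3 cuts → 4 fragments:
  1–13 → 13 bp
  14–21 → 8 bp
  22–69 → 48 bp
  70–184 → 115 bp
Sorted largest to smallest: 115, 48, 13, 8 bp.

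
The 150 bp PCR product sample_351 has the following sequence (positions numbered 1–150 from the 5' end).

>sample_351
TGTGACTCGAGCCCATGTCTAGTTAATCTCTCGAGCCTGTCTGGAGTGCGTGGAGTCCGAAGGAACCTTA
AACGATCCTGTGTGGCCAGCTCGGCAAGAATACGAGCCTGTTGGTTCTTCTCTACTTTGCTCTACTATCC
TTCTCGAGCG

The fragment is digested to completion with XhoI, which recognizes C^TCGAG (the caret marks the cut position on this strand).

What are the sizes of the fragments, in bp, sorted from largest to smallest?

XhoI sites (CTCGAG) start at positions 6, 30, 143.
XhoI cuts after the first base of each site, so after positions 6, 30, 143.
Linear molecule, 3 cuts → 4 fragments:
  1–6 → 6 bp
  7–30 → 24 bp
  31–143 → 113 bp
  144–150 → 7 bp
Sorted largest to smallest: 113, 24, 7, 6 bp.

113, 24, 7, 6 bp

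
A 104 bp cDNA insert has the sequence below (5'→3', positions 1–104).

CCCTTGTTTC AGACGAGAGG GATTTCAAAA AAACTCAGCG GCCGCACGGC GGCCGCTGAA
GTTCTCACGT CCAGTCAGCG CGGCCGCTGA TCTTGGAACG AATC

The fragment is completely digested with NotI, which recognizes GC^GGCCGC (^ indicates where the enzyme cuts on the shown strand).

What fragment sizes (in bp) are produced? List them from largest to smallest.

39, 31, 23, 11 bp

NotI sites (GCGGCCGC) start at positions 38, 49, 80.
NotI cuts after base 2 of each site, so after positions 39, 50, 81.
Linear molecule, 3 cuts → 4 fragments:
  1–39 → 39 bp
  40–50 → 11 bp
  51–81 → 31 bp
  82–104 → 23 bp
Sorted largest to smallest: 39, 31, 23, 11 bp.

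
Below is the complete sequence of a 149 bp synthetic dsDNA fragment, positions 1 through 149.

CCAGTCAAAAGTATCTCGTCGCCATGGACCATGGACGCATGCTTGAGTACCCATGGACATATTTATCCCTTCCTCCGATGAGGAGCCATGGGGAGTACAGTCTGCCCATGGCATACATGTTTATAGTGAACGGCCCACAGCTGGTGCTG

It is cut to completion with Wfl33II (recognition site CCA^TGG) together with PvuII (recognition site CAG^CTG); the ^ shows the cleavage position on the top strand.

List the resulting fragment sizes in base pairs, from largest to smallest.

Wfl33II sites (CCATGG) start at positions 22, 29, 51, 86, 106.
Wfl33II cuts after base 3 of each site, so after positions 24, 31, 53, 88, 108.
The PvuII site (CAGCTG) starts at position 138.
PvuII cuts after base 3 of each site, so after position 140.
Combined cut positions: 24, 31, 53, 88, 108, 140.
Linear molecule, 6 cuts → 7 fragments:
  1–24 → 24 bp
  25–31 → 7 bp
  32–53 → 22 bp
  54–88 → 35 bp
  89–108 → 20 bp
  109–140 → 32 bp
  141–149 → 9 bp
Sorted largest to smallest: 35, 32, 24, 22, 20, 9, 7 bp.

35, 32, 24, 22, 20, 9, 7 bp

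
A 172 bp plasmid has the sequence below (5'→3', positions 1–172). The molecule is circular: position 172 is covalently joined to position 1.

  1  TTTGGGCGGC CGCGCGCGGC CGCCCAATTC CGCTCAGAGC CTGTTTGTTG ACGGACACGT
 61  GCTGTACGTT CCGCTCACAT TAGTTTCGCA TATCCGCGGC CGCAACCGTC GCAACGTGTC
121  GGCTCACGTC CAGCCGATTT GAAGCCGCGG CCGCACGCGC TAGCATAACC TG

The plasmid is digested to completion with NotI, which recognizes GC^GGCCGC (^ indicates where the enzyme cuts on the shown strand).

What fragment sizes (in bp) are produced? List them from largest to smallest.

NotI sites (GCGGCCGC) start at positions 6, 16, 96, 147.
NotI cuts after base 2 of each site, so after positions 7, 17, 97, 148.
Circular molecule, 4 cuts → 4 fragments:
  8–17 → 10 bp
  18–97 → 80 bp
  98–148 → 51 bp
  149–172 then 1–7 → 24 + 7 = 31 bp
Sorted largest to smallest: 80, 51, 31, 10 bp.

80, 51, 31, 10 bp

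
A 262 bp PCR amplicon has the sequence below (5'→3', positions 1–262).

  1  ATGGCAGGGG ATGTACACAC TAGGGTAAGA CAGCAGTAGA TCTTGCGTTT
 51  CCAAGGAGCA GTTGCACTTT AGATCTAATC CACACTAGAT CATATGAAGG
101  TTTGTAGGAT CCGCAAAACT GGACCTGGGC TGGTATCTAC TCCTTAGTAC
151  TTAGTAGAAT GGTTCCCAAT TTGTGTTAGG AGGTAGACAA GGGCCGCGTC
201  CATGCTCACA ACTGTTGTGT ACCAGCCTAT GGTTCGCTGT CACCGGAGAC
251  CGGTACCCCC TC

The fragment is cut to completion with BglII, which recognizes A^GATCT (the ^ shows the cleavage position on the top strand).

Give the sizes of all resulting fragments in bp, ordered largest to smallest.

191, 38, 33 bp

BglII sites (AGATCT) start at positions 38, 71.
BglII cuts after the first base of each site, so after positions 38, 71.
Linear molecule, 2 cuts → 3 fragments:
  1–38 → 38 bp
  39–71 → 33 bp
  72–262 → 191 bp
Sorted largest to smallest: 191, 38, 33 bp.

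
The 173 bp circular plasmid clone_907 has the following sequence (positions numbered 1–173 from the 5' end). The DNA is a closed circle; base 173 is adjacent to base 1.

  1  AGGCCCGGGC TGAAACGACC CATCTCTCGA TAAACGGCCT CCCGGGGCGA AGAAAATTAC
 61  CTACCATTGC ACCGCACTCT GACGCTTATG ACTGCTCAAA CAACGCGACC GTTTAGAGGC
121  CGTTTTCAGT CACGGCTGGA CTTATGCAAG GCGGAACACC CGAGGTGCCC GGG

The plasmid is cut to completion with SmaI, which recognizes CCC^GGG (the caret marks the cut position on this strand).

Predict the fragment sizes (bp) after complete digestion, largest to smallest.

127, 37, 9 bp

SmaI sites (CCCGGG) start at positions 4, 41, 168.
SmaI cuts after base 3 of each site, so after positions 6, 43, 170.
Circular molecule, 3 cuts → 3 fragments:
  7–43 → 37 bp
  44–170 → 127 bp
  171–173 then 1–6 → 3 + 6 = 9 bp
Sorted largest to smallest: 127, 37, 9 bp.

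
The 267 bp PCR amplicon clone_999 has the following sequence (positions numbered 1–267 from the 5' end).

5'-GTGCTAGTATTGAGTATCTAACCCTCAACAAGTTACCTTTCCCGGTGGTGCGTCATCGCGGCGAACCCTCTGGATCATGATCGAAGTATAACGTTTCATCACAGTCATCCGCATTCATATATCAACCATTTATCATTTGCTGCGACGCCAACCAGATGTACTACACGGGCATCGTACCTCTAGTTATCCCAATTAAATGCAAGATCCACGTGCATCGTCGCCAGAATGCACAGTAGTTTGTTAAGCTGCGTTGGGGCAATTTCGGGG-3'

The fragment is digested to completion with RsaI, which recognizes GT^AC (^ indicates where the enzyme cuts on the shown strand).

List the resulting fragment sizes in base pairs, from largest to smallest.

RsaI sites (GTAC) start at positions 158, 174.
RsaI cuts after base 2 of each site, so after positions 159, 175.
Linear molecule, 2 cuts → 3 fragments:
  1–159 → 159 bp
  160–175 → 16 bp
  176–267 → 92 bp
Sorted largest to smallest: 159, 92, 16 bp.

159, 92, 16 bp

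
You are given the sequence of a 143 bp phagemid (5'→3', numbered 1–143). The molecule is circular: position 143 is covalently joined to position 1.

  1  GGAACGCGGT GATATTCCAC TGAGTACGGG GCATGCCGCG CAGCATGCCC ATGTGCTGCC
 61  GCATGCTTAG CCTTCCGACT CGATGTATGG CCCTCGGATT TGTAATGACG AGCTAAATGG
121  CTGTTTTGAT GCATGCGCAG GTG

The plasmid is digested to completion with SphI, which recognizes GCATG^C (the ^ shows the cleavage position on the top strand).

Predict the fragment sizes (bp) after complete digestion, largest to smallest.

70, 43, 18, 12 bp

SphI sites (GCATGC) start at positions 31, 43, 61, 131.
SphI cuts after base 5 of each site (before the last base), so after positions 35, 47, 65, 135.
Circular molecule, 4 cuts → 4 fragments:
  36–47 → 12 bp
  48–65 → 18 bp
  66–135 → 70 bp
  136–143 then 1–35 → 8 + 35 = 43 bp
Sorted largest to smallest: 70, 43, 18, 12 bp.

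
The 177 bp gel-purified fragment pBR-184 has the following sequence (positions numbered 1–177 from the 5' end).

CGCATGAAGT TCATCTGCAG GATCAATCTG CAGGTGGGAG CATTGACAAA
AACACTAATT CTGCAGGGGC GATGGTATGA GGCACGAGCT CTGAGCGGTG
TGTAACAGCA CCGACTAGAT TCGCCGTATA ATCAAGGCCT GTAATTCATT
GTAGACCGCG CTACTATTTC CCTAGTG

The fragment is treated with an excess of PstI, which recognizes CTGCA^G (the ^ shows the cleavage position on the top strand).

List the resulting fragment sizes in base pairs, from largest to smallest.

PstI sites (CTGCAG) start at positions 15, 28, 61.
PstI cuts after base 5 of each site (before the last base), so after positions 19, 32, 65.
Linear molecule, 3 cuts → 4 fragments:
  1–19 → 19 bp
  20–32 → 13 bp
  33–65 → 33 bp
  66–177 → 112 bp
Sorted largest to smallest: 112, 33, 19, 13 bp.

112, 33, 19, 13 bp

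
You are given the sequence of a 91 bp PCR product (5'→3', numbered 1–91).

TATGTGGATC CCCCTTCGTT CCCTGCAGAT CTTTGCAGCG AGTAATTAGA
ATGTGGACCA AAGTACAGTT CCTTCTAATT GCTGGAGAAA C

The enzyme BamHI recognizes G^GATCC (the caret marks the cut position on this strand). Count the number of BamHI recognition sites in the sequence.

GGATCC occurs starting at position 6.
BamHI cuts at 1 site.

1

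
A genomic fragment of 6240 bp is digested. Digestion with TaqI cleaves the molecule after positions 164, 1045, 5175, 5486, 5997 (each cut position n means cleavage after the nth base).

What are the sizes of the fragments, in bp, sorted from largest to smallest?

Linear molecule, 5 cuts → 6 fragments:
  164 − 0 = 164 bp
  1045 − 164 = 881 bp
  5175 − 1045 = 4130 bp
  5486 − 5175 = 311 bp
  5997 − 5486 = 511 bp
  6240 − 5997 = 243 bp
Sorted largest to smallest: 4130, 881, 511, 311, 243, 164 bp.

4130, 881, 511, 311, 243, 164 bp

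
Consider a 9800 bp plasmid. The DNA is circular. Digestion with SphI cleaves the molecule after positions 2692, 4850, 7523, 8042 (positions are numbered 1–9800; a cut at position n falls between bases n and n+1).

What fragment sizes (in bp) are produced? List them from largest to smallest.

4450, 2673, 2158, 519 bp

Circular molecule, 4 cuts → 4 fragments:
  4850 − 2692 = 2158 bp
  7523 − 4850 = 2673 bp
  8042 − 7523 = 519 bp
  wrap: 9800 − 8042 + 2692 = 4450 bp
Sorted largest to smallest: 4450, 2673, 2158, 519 bp.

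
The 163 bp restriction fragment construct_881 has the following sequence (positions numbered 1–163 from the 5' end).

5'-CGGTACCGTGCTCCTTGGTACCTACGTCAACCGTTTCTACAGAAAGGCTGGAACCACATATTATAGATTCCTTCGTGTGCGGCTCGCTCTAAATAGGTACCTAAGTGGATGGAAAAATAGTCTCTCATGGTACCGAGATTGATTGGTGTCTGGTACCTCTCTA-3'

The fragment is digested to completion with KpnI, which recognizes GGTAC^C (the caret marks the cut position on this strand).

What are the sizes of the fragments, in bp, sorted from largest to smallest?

KpnI sites (GGTACC) start at positions 2, 17, 96, 129, 152.
KpnI cuts after base 5 of each site (before the last base), so after positions 6, 21, 100, 133, 156.
Linear molecule, 5 cuts → 6 fragments:
  1–6 → 6 bp
  7–21 → 15 bp
  22–100 → 79 bp
  101–133 → 33 bp
  134–156 → 23 bp
  157–163 → 7 bp
Sorted largest to smallest: 79, 33, 23, 15, 7, 6 bp.

79, 33, 23, 15, 7, 6 bp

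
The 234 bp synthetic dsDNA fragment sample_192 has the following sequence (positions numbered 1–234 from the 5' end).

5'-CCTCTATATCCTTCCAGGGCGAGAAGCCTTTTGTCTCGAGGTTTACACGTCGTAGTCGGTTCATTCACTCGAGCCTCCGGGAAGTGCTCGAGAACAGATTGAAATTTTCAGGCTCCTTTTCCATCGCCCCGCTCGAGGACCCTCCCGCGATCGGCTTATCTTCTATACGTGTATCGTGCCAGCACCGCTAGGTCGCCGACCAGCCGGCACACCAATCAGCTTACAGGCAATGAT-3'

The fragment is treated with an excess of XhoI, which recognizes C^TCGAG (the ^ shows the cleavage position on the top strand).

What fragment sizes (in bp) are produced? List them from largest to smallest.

XhoI sites (CTCGAG) start at positions 35, 68, 87, 132.
XhoI cuts after the first base of each site, so after positions 35, 68, 87, 132.
Linear molecule, 4 cuts → 5 fragments:
  1–35 → 35 bp
  36–68 → 33 bp
  69–87 → 19 bp
  88–132 → 45 bp
  133–234 → 102 bp
Sorted largest to smallest: 102, 45, 35, 33, 19 bp.

102, 45, 35, 33, 19 bp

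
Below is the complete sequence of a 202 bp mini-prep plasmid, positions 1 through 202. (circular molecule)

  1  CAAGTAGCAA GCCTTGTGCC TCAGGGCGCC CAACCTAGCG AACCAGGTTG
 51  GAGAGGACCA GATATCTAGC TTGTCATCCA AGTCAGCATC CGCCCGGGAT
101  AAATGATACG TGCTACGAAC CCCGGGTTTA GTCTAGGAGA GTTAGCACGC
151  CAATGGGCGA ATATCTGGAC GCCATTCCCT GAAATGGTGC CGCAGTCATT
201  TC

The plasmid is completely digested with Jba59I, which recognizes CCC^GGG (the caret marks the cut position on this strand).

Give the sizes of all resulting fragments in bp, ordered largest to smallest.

Jba59I sites (CCCGGG) start at positions 93, 121.
Jba59I cuts after base 3 of each site, so after positions 95, 123.
Circular molecule, 2 cuts → 2 fragments:
  96–123 → 28 bp
  124–202 then 1–95 → 79 + 95 = 174 bp
Sorted largest to smallest: 174, 28 bp.

174, 28 bp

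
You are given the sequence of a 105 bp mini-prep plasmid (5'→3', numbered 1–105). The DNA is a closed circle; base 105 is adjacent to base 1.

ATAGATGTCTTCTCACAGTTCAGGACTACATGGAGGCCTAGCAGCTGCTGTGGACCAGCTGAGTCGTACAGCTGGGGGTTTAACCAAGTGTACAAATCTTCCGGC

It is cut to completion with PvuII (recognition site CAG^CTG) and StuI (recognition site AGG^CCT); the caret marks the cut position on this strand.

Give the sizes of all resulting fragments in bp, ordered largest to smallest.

PvuII sites (CAGCTG) start at positions 42, 56, 69.
PvuII cuts after base 3 of each site, so after positions 44, 58, 71.
The StuI site (AGGCCT) starts at position 34.
StuI cuts after base 3 of each site, so after position 36.
Combined cut positions: 36, 44, 58, 71.
Circular molecule, 4 cuts → 4 fragments:
  37–44 → 8 bp
  45–58 → 14 bp
  59–71 → 13 bp
  72–105 then 1–36 → 34 + 36 = 70 bp
Sorted largest to smallest: 70, 14, 13, 8 bp.

70, 14, 13, 8 bp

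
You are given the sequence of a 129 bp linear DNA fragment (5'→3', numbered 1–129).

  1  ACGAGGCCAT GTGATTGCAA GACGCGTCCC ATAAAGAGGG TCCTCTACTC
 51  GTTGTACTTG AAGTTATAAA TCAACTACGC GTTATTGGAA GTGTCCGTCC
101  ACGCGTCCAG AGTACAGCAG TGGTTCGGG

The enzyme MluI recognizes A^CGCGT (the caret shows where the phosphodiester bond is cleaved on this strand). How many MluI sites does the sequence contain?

ACGCGT occurs starting at positions 22, 77, 101.
MluI cuts at 3 sites.

3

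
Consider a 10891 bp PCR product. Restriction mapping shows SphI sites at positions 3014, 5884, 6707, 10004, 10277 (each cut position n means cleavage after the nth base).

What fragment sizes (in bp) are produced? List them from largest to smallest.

Linear molecule, 5 cuts → 6 fragments:
  3014 − 0 = 3014 bp
  5884 − 3014 = 2870 bp
  6707 − 5884 = 823 bp
  10004 − 6707 = 3297 bp
  10277 − 10004 = 273 bp
  10891 − 10277 = 614 bp
Sorted largest to smallest: 3297, 3014, 2870, 823, 614, 273 bp.

3297, 3014, 2870, 823, 614, 273 bp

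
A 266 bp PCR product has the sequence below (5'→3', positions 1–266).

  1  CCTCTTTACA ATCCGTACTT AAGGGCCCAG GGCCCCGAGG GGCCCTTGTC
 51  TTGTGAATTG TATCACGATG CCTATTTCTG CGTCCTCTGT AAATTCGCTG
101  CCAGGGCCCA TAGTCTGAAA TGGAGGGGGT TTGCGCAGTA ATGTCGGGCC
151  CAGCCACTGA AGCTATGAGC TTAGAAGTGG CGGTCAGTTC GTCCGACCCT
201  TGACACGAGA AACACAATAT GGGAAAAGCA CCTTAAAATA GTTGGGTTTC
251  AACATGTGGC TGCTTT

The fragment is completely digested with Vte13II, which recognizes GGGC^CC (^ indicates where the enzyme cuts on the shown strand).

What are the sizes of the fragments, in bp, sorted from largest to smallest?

117, 64, 42, 26, 10, 7 bp

Vte13II sites (GGGCCC) start at positions 23, 30, 40, 104, 146.
Vte13II cuts after base 4 of each site, so after positions 26, 33, 43, 107, 149.
Linear molecule, 5 cuts → 6 fragments:
  1–26 → 26 bp
  27–33 → 7 bp
  34–43 → 10 bp
  44–107 → 64 bp
  108–149 → 42 bp
  150–266 → 117 bp
Sorted largest to smallest: 117, 64, 42, 26, 10, 7 bp.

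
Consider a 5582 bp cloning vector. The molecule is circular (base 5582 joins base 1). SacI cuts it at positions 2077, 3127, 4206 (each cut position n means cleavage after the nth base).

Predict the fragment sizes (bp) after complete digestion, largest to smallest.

Circular molecule, 3 cuts → 3 fragments:
  3127 − 2077 = 1050 bp
  4206 − 3127 = 1079 bp
  wrap: 5582 − 4206 + 2077 = 3453 bp
Sorted largest to smallest: 3453, 1079, 1050 bp.

3453, 1079, 1050 bp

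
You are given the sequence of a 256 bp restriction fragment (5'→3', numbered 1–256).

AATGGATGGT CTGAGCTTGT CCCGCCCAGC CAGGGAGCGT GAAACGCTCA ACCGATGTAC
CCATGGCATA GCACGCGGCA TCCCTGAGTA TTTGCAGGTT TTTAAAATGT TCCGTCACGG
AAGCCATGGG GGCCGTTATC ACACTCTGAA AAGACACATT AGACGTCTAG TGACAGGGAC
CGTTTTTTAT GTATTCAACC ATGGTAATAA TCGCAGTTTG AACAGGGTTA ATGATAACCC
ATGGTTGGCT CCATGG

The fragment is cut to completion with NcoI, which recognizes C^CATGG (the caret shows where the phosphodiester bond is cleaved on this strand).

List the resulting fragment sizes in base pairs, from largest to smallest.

75, 63, 61, 40, 12, 5 bp

NcoI sites (CCATGG) start at positions 61, 124, 199, 239, 251.
NcoI cuts after the first base of each site, so after positions 61, 124, 199, 239, 251.
Linear molecule, 5 cuts → 6 fragments:
  1–61 → 61 bp
  62–124 → 63 bp
  125–199 → 75 bp
  200–239 → 40 bp
  240–251 → 12 bp
  252–256 → 5 bp
Sorted largest to smallest: 75, 63, 61, 40, 12, 5 bp.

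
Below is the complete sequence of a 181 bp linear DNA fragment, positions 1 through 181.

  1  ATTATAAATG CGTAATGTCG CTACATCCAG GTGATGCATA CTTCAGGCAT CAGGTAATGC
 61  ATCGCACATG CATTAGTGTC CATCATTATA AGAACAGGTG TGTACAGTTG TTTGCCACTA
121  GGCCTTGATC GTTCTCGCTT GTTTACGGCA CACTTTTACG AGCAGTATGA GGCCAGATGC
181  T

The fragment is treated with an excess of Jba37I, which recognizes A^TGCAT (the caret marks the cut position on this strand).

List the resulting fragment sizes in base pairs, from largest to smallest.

113, 34, 23, 11 bp

Jba37I sites (ATGCAT) start at positions 34, 57, 68.
Jba37I cuts after the first base of each site, so after positions 34, 57, 68.
Linear molecule, 3 cuts → 4 fragments:
  1–34 → 34 bp
  35–57 → 23 bp
  58–68 → 11 bp
  69–181 → 113 bp
Sorted largest to smallest: 113, 34, 23, 11 bp.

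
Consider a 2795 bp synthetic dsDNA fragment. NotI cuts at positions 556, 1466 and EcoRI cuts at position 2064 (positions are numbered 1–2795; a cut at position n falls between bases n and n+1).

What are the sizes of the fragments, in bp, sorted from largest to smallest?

Combined cut positions (sorted): 556, 1466, 2064.
Linear molecule, 3 cuts → 4 fragments:
  556 − 0 = 556 bp
  1466 − 556 = 910 bp
  2064 − 1466 = 598 bp
  2795 − 2064 = 731 bp
Sorted largest to smallest: 910, 731, 598, 556 bp.

910, 731, 598, 556 bp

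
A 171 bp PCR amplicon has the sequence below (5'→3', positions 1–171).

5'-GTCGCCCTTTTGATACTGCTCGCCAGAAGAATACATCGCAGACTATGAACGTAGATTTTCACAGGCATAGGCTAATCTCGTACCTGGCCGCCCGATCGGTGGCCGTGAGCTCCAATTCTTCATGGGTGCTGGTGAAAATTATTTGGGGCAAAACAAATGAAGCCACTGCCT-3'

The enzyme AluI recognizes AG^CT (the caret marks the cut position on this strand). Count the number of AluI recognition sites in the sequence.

AGCT occurs starting at position 108.
AluI cuts at 1 site.

1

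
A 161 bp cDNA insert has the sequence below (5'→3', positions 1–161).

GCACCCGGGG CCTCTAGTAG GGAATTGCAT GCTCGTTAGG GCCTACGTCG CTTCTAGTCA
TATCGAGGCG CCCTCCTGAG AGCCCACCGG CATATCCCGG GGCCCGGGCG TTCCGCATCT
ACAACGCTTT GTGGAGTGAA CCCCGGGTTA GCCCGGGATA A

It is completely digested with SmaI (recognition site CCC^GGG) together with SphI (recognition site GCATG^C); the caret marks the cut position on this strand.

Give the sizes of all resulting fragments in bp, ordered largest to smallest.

SmaI sites (CCCGGG) start at positions 4, 96, 103, 142, 152.
SmaI cuts after base 3 of each site, so after positions 6, 98, 105, 144, 154.
The SphI site (GCATGC) starts at position 27.
SphI cuts after base 5 of each site (before the last base), so after position 31.
Combined cut positions: 6, 31, 98, 105, 144, 154.
Linear molecule, 6 cuts → 7 fragments:
  1–6 → 6 bp
  7–31 → 25 bp
  32–98 → 67 bp
  99–105 → 7 bp
  106–144 → 39 bp
  145–154 → 10 bp
  155–161 → 7 bp
Sorted largest to smallest: 67, 39, 25, 10, 7, 7, 6 bp.

67, 39, 25, 10, 7, 7, 6 bp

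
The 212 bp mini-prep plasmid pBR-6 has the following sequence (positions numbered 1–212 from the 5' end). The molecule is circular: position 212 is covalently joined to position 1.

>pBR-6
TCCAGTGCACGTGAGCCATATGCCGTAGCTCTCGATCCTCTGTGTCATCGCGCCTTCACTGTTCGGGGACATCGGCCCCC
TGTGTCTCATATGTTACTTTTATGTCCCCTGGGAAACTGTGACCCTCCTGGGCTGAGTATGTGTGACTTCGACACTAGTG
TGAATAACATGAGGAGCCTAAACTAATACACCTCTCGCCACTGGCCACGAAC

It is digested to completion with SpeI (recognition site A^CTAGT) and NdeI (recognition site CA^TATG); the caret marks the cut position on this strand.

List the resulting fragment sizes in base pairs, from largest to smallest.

76, 71, 65 bp

The SpeI site (ACTAGT) starts at position 154.
SpeI cuts after the first base of each site, so after position 154.
NdeI sites (CATATG) start at positions 17, 88.
NdeI cuts after base 2 of each site, so after positions 18, 89.
Combined cut positions: 18, 89, 154.
Circular molecule, 3 cuts → 3 fragments:
  19–89 → 71 bp
  90–154 → 65 bp
  155–212 then 1–18 → 58 + 18 = 76 bp
Sorted largest to smallest: 76, 71, 65 bp.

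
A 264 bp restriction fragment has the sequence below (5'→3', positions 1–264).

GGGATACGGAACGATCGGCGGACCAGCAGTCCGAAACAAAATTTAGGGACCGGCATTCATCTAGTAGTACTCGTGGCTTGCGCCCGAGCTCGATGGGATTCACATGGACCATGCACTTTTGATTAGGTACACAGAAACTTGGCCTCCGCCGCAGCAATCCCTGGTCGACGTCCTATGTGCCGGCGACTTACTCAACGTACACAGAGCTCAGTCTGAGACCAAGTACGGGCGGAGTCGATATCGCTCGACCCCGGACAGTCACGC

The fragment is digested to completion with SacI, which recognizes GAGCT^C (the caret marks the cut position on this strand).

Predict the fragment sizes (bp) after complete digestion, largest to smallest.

118, 90, 56 bp

SacI sites (GAGCTC) start at positions 86, 204.
SacI cuts after base 5 of each site (before the last base), so after positions 90, 208.
Linear molecule, 2 cuts → 3 fragments:
  1–90 → 90 bp
  91–208 → 118 bp
  209–264 → 56 bp
Sorted largest to smallest: 118, 90, 56 bp.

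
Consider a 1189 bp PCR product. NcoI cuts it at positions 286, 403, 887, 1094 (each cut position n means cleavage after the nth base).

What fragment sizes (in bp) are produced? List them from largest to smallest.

484, 286, 207, 117, 95 bp

Linear molecule, 4 cuts → 5 fragments:
  286 − 0 = 286 bp
  403 − 286 = 117 bp
  887 − 403 = 484 bp
  1094 − 887 = 207 bp
  1189 − 1094 = 95 bp
Sorted largest to smallest: 484, 286, 207, 117, 95 bp.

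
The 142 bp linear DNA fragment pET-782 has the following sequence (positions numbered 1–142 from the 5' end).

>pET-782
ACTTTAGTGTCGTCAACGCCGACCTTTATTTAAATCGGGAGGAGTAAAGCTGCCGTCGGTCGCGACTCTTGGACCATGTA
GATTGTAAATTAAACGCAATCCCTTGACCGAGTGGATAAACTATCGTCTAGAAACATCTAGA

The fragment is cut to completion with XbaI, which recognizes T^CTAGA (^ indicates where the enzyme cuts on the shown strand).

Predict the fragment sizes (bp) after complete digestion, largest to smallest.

127, 10, 5 bp

XbaI sites (TCTAGA) start at positions 127, 137.
XbaI cuts after the first base of each site, so after positions 127, 137.
Linear molecule, 2 cuts → 3 fragments:
  1–127 → 127 bp
  128–137 → 10 bp
  138–142 → 5 bp
Sorted largest to smallest: 127, 10, 5 bp.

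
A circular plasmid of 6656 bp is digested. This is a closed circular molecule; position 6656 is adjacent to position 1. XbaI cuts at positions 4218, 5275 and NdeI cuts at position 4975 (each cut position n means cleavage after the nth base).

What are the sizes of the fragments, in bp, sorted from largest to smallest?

Combined cut positions (sorted): 4218, 4975, 5275.
Circular molecule, 3 cuts → 3 fragments:
  4975 − 4218 = 757 bp
  5275 − 4975 = 300 bp
  wrap: 6656 − 5275 + 4218 = 5599 bp
Sorted largest to smallest: 5599, 757, 300 bp.

5599, 757, 300 bp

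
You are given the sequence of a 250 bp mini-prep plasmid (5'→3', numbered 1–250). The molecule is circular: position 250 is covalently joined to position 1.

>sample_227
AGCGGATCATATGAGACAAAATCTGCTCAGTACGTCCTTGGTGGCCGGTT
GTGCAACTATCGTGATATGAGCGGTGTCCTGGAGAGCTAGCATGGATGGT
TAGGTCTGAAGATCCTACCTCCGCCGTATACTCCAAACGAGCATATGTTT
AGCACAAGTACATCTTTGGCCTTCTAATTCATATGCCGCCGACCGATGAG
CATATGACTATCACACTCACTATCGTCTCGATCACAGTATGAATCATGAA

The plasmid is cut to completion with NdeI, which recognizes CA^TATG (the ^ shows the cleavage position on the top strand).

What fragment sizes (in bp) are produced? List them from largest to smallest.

NdeI sites (CATATG) start at positions 8, 142, 180, 201.
NdeI cuts after base 2 of each site, so after positions 9, 143, 181, 202.
Circular molecule, 4 cuts → 4 fragments:
  10–143 → 134 bp
  144–181 → 38 bp
  182–202 → 21 bp
  203–250 then 1–9 → 48 + 9 = 57 bp
Sorted largest to smallest: 134, 57, 38, 21 bp.

134, 57, 38, 21 bp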